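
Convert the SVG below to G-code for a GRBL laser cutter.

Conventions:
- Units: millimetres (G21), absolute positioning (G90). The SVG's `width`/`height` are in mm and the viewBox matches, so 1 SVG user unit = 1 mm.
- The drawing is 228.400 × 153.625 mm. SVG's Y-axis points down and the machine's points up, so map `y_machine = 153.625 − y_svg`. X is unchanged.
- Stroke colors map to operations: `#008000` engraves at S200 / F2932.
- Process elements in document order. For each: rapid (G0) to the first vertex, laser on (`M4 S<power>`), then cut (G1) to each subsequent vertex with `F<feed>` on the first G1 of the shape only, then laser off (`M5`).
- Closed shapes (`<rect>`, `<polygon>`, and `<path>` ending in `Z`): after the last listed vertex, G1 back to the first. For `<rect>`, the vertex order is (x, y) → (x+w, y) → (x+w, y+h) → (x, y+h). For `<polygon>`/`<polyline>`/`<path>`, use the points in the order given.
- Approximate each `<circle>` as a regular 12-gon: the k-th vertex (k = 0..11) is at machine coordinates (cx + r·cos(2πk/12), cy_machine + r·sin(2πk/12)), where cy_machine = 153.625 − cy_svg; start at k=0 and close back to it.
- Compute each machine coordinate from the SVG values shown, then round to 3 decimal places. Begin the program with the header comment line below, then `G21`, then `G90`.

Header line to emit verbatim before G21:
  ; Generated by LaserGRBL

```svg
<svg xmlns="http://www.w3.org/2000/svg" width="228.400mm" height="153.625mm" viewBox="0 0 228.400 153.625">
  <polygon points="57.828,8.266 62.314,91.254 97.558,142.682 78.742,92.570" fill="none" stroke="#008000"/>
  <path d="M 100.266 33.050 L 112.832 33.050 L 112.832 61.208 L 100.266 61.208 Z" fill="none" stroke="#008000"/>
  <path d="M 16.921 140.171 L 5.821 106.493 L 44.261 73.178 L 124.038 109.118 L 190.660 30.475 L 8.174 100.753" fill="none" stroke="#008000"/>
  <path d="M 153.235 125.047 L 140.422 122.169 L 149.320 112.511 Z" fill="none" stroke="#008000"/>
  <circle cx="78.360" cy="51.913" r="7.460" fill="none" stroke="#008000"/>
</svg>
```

; Generated by LaserGRBL
G21
G90
G0 X57.828 Y145.359
M4 S200
G1 X62.314 Y62.371 F2932
G1 X97.558 Y10.943
G1 X78.742 Y61.055
G1 X57.828 Y145.359
M5
G0 X100.266 Y120.575
M4 S200
G1 X112.832 Y120.575 F2932
G1 X112.832 Y92.417
G1 X100.266 Y92.417
G1 X100.266 Y120.575
M5
G0 X16.921 Y13.454
M4 S200
G1 X5.821 Y47.132 F2932
G1 X44.261 Y80.447
G1 X124.038 Y44.507
G1 X190.660 Y123.150
G1 X8.174 Y52.872
M5
G0 X153.235 Y28.578
M4 S200
G1 X140.422 Y31.456 F2932
G1 X149.320 Y41.114
G1 X153.235 Y28.578
M5
G0 X85.820 Y101.712
M4 S200
G1 X84.821 Y105.442 F2932
G1 X82.090 Y108.173
G1 X78.360 Y109.172
G1 X74.630 Y108.173
G1 X71.899 Y105.442
G1 X70.900 Y101.712
G1 X71.899 Y97.982
G1 X74.630 Y95.251
G1 X78.360 Y94.252
G1 X82.090 Y95.251
G1 X84.821 Y97.982
G1 X85.820 Y101.712
M5

1 u = 1 mm; y_m = 153.625 − y.

[1] `<polygon>` closed polygon, #008000→engrave S200 F2932: (57.828,145.359) → (62.314,62.371) → (97.558,10.943) → (78.742,61.055) → (57.828,145.359) (closed)

[2] `<path>` rectangle, #008000→engrave S200 F2932: (100.266,120.575) → (112.832,120.575) → (112.832,92.417) → (100.266,92.417) → (100.266,120.575) (closed)

[3] `<path>` open polyline, #008000→engrave S200 F2932: (16.921,13.454) → (5.821,47.132) → (44.261,80.447) → (124.038,44.507) → (190.660,123.150) → (8.174,52.872)

[4] `<path>` regular polygon, #008000→engrave S200 F2932: (153.235,28.578) → (140.422,31.456) → (149.320,41.114) → (153.235,28.578) (closed)

[5] `<circle>` circle, #008000→engrave S200 F2932: (85.820,101.712) → (84.821,105.442) → (82.090,108.173) → (78.360,109.172) → (74.630,108.173) → (71.899,105.442) → (70.900,101.712) → (71.899,97.982) → (74.630,95.251) → (78.360,94.252) → (82.090,95.251) → (84.821,97.982) → (85.820,101.712) (closed)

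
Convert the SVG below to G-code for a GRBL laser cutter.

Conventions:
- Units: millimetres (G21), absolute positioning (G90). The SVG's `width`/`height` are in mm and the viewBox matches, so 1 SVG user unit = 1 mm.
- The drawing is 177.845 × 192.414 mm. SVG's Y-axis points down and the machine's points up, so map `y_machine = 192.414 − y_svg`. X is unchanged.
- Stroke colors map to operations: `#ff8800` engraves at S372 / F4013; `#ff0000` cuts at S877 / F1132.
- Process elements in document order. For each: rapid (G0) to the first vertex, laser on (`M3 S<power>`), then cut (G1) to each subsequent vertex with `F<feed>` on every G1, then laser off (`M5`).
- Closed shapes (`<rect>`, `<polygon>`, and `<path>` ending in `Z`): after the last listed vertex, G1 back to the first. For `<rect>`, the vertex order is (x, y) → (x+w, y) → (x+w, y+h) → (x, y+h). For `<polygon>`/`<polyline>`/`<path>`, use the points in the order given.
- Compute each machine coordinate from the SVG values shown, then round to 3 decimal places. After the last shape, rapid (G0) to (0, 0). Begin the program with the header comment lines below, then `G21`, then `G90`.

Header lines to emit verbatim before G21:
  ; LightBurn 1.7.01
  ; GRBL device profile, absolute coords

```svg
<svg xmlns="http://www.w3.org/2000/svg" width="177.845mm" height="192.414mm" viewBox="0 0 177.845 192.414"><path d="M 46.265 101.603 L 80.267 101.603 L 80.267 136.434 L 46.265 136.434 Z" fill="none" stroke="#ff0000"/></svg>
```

; LightBurn 1.7.01
; GRBL device profile, absolute coords
G21
G90
G0 X46.265 Y90.811
M3 S877
G1 X80.267 Y90.811 F1132
G1 X80.267 Y55.980 F1132
G1 X46.265 Y55.980 F1132
G1 X46.265 Y90.811 F1132
M5
G0 X0.000 Y0.000

1 u = 1 mm; y_m = 192.414 − y.

[1] `<path>` rectangle, #ff0000→cut S877 F1132: (46.265,90.811) → (80.267,90.811) → (80.267,55.980) → (46.265,55.980) → (46.265,90.811) (closed)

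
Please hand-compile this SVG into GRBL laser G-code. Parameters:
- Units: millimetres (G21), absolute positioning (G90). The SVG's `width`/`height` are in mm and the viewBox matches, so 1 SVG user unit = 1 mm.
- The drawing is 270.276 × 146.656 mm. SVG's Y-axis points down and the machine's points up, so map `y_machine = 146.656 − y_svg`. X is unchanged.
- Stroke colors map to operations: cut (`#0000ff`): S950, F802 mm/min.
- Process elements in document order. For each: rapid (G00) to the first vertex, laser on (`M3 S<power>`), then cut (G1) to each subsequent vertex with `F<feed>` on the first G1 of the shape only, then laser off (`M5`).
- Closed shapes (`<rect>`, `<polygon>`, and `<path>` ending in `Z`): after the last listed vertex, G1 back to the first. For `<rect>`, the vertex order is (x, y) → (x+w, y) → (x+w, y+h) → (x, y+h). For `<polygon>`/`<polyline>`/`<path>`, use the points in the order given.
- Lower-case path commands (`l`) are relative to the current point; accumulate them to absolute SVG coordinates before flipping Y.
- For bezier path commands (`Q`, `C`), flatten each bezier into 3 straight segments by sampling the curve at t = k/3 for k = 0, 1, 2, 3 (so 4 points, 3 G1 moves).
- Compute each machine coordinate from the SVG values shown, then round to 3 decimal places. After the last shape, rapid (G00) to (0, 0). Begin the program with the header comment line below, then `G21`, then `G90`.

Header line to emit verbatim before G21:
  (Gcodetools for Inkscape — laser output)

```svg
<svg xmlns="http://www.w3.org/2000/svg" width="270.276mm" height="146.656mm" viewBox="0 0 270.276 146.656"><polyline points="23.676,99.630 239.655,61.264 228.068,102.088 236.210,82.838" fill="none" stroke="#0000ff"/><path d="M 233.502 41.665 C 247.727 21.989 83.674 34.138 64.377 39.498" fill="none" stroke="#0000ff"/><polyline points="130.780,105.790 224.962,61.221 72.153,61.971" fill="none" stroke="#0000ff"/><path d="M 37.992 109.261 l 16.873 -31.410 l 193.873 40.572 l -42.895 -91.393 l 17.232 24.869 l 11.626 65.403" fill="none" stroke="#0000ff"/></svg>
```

1 u = 1 mm; y_m = 146.656 − y.

[1] `<polyline>` open polyline, #0000ff→cut S950 F802: (23.676,47.026) → (239.655,85.392) → (228.068,44.568) → (236.210,63.818)

[2] `<path>` cubic bezier, #0000ff→cut S950 F802: (233.502,104.991) → (200.265,115.489) → (119.962,113.351) → (64.377,107.158)

[3] `<polyline>` open polyline, #0000ff→cut S950 F802: (130.780,40.866) → (224.962,85.435) → (72.153,84.685)

[4] `<path>` open polyline, #0000ff→cut S950 F802: (37.992,37.395) → (54.865,68.805) → (248.738,28.233) → (205.843,119.626) → (223.075,94.757) → (234.701,29.354)

(Gcodetools for Inkscape — laser output)
G21
G90
G00 X23.676 Y47.026
M3 S950
G1 X239.655 Y85.392 F802
G1 X228.068 Y44.568
G1 X236.210 Y63.818
M5
G00 X233.502 Y104.991
M3 S950
G1 X200.265 Y115.489 F802
G1 X119.962 Y113.351
G1 X64.377 Y107.158
M5
G00 X130.780 Y40.866
M3 S950
G1 X224.962 Y85.435 F802
G1 X72.153 Y84.685
M5
G00 X37.992 Y37.395
M3 S950
G1 X54.865 Y68.805 F802
G1 X248.738 Y28.233
G1 X205.843 Y119.626
G1 X223.075 Y94.757
G1 X234.701 Y29.354
M5
G00 X0.000 Y0.000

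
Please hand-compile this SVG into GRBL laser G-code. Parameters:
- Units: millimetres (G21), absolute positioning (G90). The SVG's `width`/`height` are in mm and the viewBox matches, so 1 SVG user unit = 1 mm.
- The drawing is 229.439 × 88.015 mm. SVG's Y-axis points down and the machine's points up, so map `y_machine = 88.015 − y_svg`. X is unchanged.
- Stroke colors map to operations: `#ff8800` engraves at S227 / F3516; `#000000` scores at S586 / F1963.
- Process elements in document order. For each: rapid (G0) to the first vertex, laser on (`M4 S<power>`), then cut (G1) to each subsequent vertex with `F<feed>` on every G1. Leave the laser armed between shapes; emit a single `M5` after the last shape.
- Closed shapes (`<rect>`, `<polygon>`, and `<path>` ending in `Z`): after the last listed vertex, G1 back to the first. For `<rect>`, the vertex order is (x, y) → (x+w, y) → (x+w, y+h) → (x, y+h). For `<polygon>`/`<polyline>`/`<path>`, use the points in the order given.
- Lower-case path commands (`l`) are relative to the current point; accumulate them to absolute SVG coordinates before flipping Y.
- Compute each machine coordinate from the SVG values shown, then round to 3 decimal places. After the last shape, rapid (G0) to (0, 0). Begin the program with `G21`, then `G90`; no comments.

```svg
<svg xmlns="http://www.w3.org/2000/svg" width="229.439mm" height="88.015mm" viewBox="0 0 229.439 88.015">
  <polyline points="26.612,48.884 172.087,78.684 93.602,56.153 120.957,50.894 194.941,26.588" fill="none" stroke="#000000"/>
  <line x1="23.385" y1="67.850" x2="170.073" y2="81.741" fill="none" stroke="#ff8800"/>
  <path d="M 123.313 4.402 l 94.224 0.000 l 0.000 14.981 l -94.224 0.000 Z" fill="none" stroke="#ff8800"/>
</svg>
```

1 u = 1 mm; y_m = 88.015 − y.

[1] `<polyline>` open polyline, #000000→score S586 F1963: (26.612,39.131) → (172.087,9.331) → (93.602,31.862) → (120.957,37.121) → (194.941,61.427)

[2] `<line>` line segment, #ff8800→engrave S227 F3516: (23.385,20.165) → (170.073,6.274)

[3] `<path>` rectangle, #ff8800→engrave S227 F3516: (123.313,83.613) → (217.537,83.613) → (217.537,68.632) → (123.313,68.632) → (123.313,83.613) (closed)

G21
G90
G0 X26.612 Y39.131
M4 S586
G1 X172.087 Y9.331 F1963
G1 X93.602 Y31.862 F1963
G1 X120.957 Y37.121 F1963
G1 X194.941 Y61.427 F1963
G0 X23.385 Y20.165
M4 S227
G1 X170.073 Y6.274 F3516
G0 X123.313 Y83.613
M4 S227
G1 X217.537 Y83.613 F3516
G1 X217.537 Y68.632 F3516
G1 X123.313 Y68.632 F3516
G1 X123.313 Y83.613 F3516
M5
G0 X0.000 Y0.000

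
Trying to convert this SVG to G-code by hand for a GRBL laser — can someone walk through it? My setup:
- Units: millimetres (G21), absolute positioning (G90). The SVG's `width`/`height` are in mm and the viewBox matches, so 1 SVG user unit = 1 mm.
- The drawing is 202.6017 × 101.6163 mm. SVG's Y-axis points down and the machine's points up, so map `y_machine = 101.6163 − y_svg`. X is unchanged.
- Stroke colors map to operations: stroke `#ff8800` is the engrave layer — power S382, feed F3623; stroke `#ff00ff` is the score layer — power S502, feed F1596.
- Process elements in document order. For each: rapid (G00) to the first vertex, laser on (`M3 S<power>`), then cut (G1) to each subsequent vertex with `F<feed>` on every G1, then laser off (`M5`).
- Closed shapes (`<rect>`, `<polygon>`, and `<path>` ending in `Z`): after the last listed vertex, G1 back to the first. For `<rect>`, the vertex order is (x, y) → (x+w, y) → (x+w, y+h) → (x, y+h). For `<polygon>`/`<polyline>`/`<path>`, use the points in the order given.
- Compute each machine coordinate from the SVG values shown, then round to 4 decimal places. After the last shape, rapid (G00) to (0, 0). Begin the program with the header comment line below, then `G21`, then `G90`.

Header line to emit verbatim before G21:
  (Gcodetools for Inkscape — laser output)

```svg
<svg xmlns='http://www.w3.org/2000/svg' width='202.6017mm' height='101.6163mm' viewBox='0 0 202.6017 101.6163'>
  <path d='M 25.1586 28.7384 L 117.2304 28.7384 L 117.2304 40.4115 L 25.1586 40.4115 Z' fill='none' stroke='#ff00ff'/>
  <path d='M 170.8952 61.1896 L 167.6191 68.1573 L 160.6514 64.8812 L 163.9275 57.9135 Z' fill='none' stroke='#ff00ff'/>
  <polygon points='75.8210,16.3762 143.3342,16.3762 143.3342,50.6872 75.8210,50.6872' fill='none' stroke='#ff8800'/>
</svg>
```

(Gcodetools for Inkscape — laser output)
G21
G90
G00 X25.1586 Y72.8779
M3 S502
G1 X117.2304 Y72.8779 F1596
G1 X117.2304 Y61.2048 F1596
G1 X25.1586 Y61.2048 F1596
G1 X25.1586 Y72.8779 F1596
M5
G00 X170.8952 Y40.4267
M3 S502
G1 X167.6191 Y33.4590 F1596
G1 X160.6514 Y36.7351 F1596
G1 X163.9275 Y43.7028 F1596
G1 X170.8952 Y40.4267 F1596
M5
G00 X75.8210 Y85.2401
M3 S382
G1 X143.3342 Y85.2401 F3623
G1 X143.3342 Y50.9291 F3623
G1 X75.8210 Y50.9291 F3623
G1 X75.8210 Y85.2401 F3623
M5
G00 X0.0000 Y0.0000

1 u = 1 mm; y_m = 101.6163 − y.

[1] `<path>` rectangle, #ff00ff→score S502 F1596: (25.1586,72.8779) → (117.2304,72.8779) → (117.2304,61.2048) → (25.1586,61.2048) → (25.1586,72.8779) (closed)

[2] `<path>` regular polygon, #ff00ff→score S502 F1596: (170.8952,40.4267) → (167.6191,33.4590) → (160.6514,36.7351) → (163.9275,43.7028) → (170.8952,40.4267) (closed)

[3] `<polygon>` rectangle, #ff8800→engrave S382 F3623: (75.8210,85.2401) → (143.3342,85.2401) → (143.3342,50.9291) → (75.8210,50.9291) → (75.8210,85.2401) (closed)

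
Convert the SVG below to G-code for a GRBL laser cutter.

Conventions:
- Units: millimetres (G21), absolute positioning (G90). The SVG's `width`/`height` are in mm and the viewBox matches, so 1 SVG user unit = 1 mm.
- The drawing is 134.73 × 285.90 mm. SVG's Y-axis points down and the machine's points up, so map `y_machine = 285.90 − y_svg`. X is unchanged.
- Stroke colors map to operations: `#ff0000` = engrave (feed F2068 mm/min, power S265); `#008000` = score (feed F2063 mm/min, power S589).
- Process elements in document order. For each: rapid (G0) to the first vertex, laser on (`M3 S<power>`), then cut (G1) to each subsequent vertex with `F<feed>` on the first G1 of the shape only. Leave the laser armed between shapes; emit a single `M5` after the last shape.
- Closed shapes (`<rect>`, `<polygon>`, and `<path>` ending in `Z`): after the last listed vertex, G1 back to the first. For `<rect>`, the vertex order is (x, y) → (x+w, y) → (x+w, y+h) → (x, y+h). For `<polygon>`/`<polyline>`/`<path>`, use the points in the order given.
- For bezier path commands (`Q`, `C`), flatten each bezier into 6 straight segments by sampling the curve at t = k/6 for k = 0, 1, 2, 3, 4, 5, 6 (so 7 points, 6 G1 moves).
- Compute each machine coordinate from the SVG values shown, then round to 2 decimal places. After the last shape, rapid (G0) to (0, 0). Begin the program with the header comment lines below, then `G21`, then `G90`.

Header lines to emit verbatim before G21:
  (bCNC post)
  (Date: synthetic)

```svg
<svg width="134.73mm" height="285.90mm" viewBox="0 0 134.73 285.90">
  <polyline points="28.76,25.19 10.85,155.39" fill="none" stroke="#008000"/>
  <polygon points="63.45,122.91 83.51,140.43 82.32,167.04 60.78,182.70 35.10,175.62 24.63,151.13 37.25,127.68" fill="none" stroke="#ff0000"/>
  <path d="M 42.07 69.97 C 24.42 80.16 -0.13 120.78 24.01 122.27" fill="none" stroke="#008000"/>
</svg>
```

(bCNC post)
(Date: synthetic)
G21
G90
G0 X28.76 Y260.71
M3 S589
G1 X10.85 Y130.51 F2063
G0 X63.45 Y162.99
M3 S265
G1 X83.51 Y145.47 F2068
G1 X82.32 Y118.86
G1 X60.78 Y103.20
G1 X35.10 Y110.28
G1 X24.63 Y134.77
G1 X37.25 Y158.22
G1 X63.45 Y162.99
G0 X42.07 Y215.93
M3 S589
G1 X32.93 Y208.62 F2063
G1 X24.18 Y198.17
G1 X17.37 Y186.52
G1 X14.04 Y175.59
G1 X15.74 Y167.31
G1 X24.01 Y163.63
M5
G0 X0.00 Y0.00

viewBox `0 0 134.73 285.90` with mm width/height → 1 unit = 1 mm. Flip: y_m = 285.90 − y_svg.

**Shape 1** — `<polyline>` line segment, stroke `#008000` → score (S589, F2063). Machine vertices: (28.76,260.71) → (10.85,130.51). Open path.

**Shape 2** — `<polygon>` regular polygon, stroke `#ff0000` → engrave (S265, F2068). Machine vertices: (63.45,162.99) → (83.51,145.47) → (82.32,118.86) → (60.78,103.20) → (35.10,110.28) → (24.63,134.77) → (37.25,158.22) → (63.45,162.99). Closed: final G1 returns to the first vertex.

**Shape 3** — `<path>` cubic bezier, stroke `#008000` → score (S589, F2063). Control points (SVG): P0=(42.07,69.97), P1=(24.42,80.16), P2=(-0.13,120.78), P3=(24.01,122.27); sampled at t=k/6. Machine vertices: (42.07,215.93) → (32.93,208.62) → (24.18,198.17) → (17.37,186.52) → (14.04,175.59) → (15.74,167.31) → (24.01,163.63). Open path.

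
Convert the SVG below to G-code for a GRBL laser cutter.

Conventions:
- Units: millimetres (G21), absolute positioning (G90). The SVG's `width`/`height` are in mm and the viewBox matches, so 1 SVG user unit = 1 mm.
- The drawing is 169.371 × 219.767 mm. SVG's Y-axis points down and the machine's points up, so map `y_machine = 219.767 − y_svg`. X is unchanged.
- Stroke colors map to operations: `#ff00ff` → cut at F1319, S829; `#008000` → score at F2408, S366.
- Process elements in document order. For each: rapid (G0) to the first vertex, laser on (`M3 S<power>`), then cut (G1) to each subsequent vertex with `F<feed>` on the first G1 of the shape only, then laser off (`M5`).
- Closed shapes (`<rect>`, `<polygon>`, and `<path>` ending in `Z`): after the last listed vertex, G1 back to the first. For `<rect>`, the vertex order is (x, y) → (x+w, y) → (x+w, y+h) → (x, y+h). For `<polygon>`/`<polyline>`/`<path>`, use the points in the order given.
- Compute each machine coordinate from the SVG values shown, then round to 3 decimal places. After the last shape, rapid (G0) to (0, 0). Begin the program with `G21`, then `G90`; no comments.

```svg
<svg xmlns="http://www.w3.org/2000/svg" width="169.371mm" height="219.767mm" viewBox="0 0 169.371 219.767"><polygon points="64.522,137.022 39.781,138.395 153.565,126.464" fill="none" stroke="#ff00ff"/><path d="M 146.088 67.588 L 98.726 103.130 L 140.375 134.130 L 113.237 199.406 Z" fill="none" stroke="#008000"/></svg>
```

Since the viewBox matches the mm dimensions, user units are millimetres directly. The only transform is the Y-flip y_m = 219.767 − y_svg.

Shape 1 is a closed polygon drawn with `<polygon>`. Its stroke #ff00ff means cut at S829, F1319. After flipping Y the toolpath is (64.522,82.745) → (39.781,81.372) → (153.565,93.303) → (64.522,82.745), returning to the start.

Shape 2 is a closed polygon drawn with `<path>`. Its stroke #008000 means score at S366, F2408. After flipping Y the toolpath is (146.088,152.179) → (98.726,116.637) → (140.375,85.637) → (113.237,20.361) → (146.088,152.179), returning to the start.

G21
G90
G0 X64.522 Y82.745
M3 S829
G1 X39.781 Y81.372 F1319
G1 X153.565 Y93.303
G1 X64.522 Y82.745
M5
G0 X146.088 Y152.179
M3 S366
G1 X98.726 Y116.637 F2408
G1 X140.375 Y85.637
G1 X113.237 Y20.361
G1 X146.088 Y152.179
M5
G0 X0.000 Y0.000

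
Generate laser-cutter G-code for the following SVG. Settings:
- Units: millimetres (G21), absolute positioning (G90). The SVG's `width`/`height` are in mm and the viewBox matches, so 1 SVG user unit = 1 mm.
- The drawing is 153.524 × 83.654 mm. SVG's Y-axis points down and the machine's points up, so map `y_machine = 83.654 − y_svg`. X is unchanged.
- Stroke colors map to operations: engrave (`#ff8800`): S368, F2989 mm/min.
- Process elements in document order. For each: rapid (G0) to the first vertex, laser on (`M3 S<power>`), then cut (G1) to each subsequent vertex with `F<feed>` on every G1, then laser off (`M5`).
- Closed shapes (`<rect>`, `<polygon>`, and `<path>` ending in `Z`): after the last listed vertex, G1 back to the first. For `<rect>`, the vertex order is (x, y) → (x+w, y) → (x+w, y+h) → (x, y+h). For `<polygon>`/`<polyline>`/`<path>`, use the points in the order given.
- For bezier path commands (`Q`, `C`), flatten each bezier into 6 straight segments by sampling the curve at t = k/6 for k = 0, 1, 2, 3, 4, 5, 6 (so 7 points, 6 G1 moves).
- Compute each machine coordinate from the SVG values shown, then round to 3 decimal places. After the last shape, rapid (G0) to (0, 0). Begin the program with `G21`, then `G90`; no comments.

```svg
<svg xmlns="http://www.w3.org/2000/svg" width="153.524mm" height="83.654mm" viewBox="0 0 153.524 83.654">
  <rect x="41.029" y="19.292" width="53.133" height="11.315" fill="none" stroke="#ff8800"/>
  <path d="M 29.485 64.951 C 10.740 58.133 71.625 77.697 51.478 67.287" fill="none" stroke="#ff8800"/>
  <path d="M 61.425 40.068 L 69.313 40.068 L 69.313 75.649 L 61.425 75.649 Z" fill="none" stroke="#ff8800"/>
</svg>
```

viewBox `0 0 153.524 83.654` with mm width/height → 1 unit = 1 mm. Flip: y_m = 83.654 − y_svg.

**Shape 1** — `<rect>` rectangle, stroke `#ff8800` → engrave (S368, F2989). Machine vertices: (41.029,64.362) → (94.162,64.362) → (94.162,53.047) → (41.029,53.047) → (41.029,64.362). Closed: final G1 returns to the first vertex.

**Shape 2** — `<path>` cubic bezier, stroke `#ff8800` → engrave (S368, F2989). Control points (SVG): P0=(29.485,64.951), P1=(10.740,58.133), P2=(71.625,77.697), P3=(51.478,67.287); sampled at t=k/6. Machine vertices: (29.485,18.703) → (26.005,20.174) → (31.333,18.814) → (41.007,16.188) → (50.565,13.861) → (55.543,13.399) → (51.478,16.367). Open path.

**Shape 3** — `<path>` rectangle, stroke `#ff8800` → engrave (S368, F2989). Machine vertices: (61.425,43.586) → (69.313,43.586) → (69.313,8.005) → (61.425,8.005) → (61.425,43.586). Closed: final G1 returns to the first vertex.

G21
G90
G0 X41.029 Y64.362
M3 S368
G1 X94.162 Y64.362 F2989
G1 X94.162 Y53.047 F2989
G1 X41.029 Y53.047 F2989
G1 X41.029 Y64.362 F2989
M5
G0 X29.485 Y18.703
M3 S368
G1 X26.005 Y20.174 F2989
G1 X31.333 Y18.814 F2989
G1 X41.007 Y16.188 F2989
G1 X50.565 Y13.861 F2989
G1 X55.543 Y13.399 F2989
G1 X51.478 Y16.367 F2989
M5
G0 X61.425 Y43.586
M3 S368
G1 X69.313 Y43.586 F2989
G1 X69.313 Y8.005 F2989
G1 X61.425 Y8.005 F2989
G1 X61.425 Y43.586 F2989
M5
G0 X0.000 Y0.000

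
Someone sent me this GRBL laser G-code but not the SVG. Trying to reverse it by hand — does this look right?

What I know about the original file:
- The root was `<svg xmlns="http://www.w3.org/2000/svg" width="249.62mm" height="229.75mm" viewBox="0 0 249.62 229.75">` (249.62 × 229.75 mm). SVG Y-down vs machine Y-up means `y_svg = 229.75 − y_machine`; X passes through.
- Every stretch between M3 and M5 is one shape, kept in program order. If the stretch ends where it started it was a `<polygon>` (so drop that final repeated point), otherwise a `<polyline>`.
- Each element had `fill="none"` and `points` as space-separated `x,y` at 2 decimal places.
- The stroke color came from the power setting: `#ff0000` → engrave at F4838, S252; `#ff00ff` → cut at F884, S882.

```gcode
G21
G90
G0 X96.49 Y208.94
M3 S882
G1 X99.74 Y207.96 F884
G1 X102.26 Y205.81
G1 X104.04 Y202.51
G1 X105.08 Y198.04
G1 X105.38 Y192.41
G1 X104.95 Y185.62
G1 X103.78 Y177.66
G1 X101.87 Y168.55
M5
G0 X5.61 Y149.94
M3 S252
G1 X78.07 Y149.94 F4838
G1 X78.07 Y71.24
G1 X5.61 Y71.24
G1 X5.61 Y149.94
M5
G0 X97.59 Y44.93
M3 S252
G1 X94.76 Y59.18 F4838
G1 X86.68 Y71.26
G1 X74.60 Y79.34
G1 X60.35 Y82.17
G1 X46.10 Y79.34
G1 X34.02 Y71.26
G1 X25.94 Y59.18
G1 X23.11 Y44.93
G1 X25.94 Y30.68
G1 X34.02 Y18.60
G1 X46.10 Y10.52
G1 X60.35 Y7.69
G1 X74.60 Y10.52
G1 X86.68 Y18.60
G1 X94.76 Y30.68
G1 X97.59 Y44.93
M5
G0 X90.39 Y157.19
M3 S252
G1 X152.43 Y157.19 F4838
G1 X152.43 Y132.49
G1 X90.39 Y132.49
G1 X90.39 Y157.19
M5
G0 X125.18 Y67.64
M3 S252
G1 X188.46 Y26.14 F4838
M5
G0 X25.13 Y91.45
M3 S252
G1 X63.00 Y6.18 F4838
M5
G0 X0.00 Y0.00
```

<svg xmlns="http://www.w3.org/2000/svg" width="249.62mm" height="229.75mm" viewBox="0 0 249.62 229.75">
  <polyline points="96.49,20.81 99.74,21.79 102.26,23.94 104.04,27.24 105.08,31.71 105.38,37.34 104.95,44.13 103.78,52.09 101.87,61.20" fill="none" stroke="#ff00ff"/>
  <polygon points="5.61,79.81 78.07,79.81 78.07,158.51 5.61,158.51" fill="none" stroke="#ff0000"/>
  <polygon points="97.59,184.82 94.76,170.57 86.68,158.49 74.60,150.41 60.35,147.58 46.10,150.41 34.02,158.49 25.94,170.57 23.11,184.82 25.94,199.07 34.02,211.15 46.10,219.23 60.35,222.06 74.60,219.23 86.68,211.15 94.76,199.07" fill="none" stroke="#ff0000"/>
  <polygon points="90.39,72.56 152.43,72.56 152.43,97.26 90.39,97.26" fill="none" stroke="#ff0000"/>
  <polyline points="125.18,162.11 188.46,203.61" fill="none" stroke="#ff0000"/>
  <polyline points="25.13,138.30 63.00,223.57" fill="none" stroke="#ff0000"/>
</svg>

Machine Y-up, SVG Y-down with viewBox height 229.75, so y_svg = 229.75 − y_machine; X carries over.

Run 1: S882 ⇒ cut layer `#ff00ff`. The run is open, so emit a `<polyline>` with points (Y-flipped): 96.49,20.81 99.74,21.79 102.26,23.94 104.04,27.24 105.08,31.71 105.38,37.34 104.95,44.13 103.78,52.09 101.87,61.20.

Run 2: S252 ⇒ engrave layer `#ff0000`. The run returns to its start, so emit a `<polygon>` with points (Y-flipped): 5.61,79.81 78.07,79.81 78.07,158.51 5.61,158.51.

Run 3: power S252 maps to stroke `#ff0000` (engrave). The run returns to its start, so emit a `<polygon>` with points (Y-flipped): 97.59,184.82 94.76,170.57 86.68,158.49 74.60,150.41 60.35,147.58 46.10,150.41 34.02,158.49 25.94,170.57 23.11,184.82 25.94,199.07 34.02,211.15 46.10,219.23 60.35,222.06 74.60,219.23 86.68,211.15 94.76,199.07.

Run 4: S252 ⇒ engrave layer `#ff0000`. The run returns to its start, so emit a `<polygon>` with points (Y-flipped): 90.39,72.56 152.43,72.56 152.43,97.26 90.39,97.26.

Run 5: power S252 maps to stroke `#ff0000` (engrave). The run is open, so emit a `<polyline>` with points (Y-flipped): 125.18,162.11 188.46,203.61.

Run 6: S252 ⇒ engrave layer `#ff0000`. The run is open, so emit a `<polyline>` with points (Y-flipped): 25.13,138.30 63.00,223.57.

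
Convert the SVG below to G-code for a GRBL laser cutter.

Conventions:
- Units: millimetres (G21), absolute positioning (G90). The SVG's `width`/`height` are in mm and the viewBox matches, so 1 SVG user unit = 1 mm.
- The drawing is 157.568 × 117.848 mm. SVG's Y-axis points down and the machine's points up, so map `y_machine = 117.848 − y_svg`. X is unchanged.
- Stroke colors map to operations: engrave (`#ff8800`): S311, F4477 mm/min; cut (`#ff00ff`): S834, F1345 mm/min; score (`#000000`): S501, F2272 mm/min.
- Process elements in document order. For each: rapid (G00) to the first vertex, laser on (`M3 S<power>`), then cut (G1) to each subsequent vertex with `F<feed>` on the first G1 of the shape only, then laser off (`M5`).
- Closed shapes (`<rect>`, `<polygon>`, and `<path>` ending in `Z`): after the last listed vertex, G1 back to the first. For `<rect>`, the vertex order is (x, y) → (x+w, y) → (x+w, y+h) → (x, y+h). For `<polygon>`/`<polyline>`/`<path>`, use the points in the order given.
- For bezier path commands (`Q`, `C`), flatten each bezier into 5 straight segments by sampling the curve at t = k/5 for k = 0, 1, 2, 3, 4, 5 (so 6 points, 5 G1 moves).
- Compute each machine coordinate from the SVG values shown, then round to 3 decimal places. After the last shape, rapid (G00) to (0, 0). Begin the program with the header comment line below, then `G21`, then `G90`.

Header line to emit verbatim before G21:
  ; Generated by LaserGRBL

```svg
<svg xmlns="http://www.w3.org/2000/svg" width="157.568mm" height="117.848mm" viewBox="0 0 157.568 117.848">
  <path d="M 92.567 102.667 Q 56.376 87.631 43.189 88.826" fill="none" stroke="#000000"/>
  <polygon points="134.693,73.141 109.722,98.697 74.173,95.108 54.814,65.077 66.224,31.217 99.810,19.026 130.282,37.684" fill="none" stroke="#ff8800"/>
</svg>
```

; Generated by LaserGRBL
G21
G90
G00 X92.567 Y15.181
M3 S501
G1 X79.011 Y20.546 F2272
G1 X67.295 Y24.613
G1 X57.419 Y27.381
G1 X49.384 Y28.851
G1 X43.189 Y29.022
M5
G00 X134.693 Y44.707
M3 S311
G1 X109.722 Y19.151 F4477
G1 X74.173 Y22.740
G1 X54.814 Y52.771
G1 X66.224 Y86.631
G1 X99.810 Y98.822
G1 X130.282 Y80.164
G1 X134.693 Y44.707
M5
G00 X0.000 Y0.000

viewBox `0 0 157.568 117.848` with mm width/height → 1 unit = 1 mm. Flip: y_m = 117.848 − y_svg.

**Shape 1** — `<path>` quadratic bezier, stroke `#000000` → score (S501, F2272). Control points (SVG): P0=(92.567,102.667), P1=(56.376,87.631), P2=(43.189,88.826); sampled at t=k/5. Machine vertices: (92.567,15.181) → (79.011,20.546) → (67.295,24.613) → (57.419,27.381) → (49.384,28.851) → (43.189,29.022). Open path.

**Shape 2** — `<polygon>` regular polygon, stroke `#ff8800` → engrave (S311, F4477). Machine vertices: (134.693,44.707) → (109.722,19.151) → (74.173,22.740) → (54.814,52.771) → (66.224,86.631) → (99.810,98.822) → (130.282,80.164) → (134.693,44.707). Closed: final G1 returns to the first vertex.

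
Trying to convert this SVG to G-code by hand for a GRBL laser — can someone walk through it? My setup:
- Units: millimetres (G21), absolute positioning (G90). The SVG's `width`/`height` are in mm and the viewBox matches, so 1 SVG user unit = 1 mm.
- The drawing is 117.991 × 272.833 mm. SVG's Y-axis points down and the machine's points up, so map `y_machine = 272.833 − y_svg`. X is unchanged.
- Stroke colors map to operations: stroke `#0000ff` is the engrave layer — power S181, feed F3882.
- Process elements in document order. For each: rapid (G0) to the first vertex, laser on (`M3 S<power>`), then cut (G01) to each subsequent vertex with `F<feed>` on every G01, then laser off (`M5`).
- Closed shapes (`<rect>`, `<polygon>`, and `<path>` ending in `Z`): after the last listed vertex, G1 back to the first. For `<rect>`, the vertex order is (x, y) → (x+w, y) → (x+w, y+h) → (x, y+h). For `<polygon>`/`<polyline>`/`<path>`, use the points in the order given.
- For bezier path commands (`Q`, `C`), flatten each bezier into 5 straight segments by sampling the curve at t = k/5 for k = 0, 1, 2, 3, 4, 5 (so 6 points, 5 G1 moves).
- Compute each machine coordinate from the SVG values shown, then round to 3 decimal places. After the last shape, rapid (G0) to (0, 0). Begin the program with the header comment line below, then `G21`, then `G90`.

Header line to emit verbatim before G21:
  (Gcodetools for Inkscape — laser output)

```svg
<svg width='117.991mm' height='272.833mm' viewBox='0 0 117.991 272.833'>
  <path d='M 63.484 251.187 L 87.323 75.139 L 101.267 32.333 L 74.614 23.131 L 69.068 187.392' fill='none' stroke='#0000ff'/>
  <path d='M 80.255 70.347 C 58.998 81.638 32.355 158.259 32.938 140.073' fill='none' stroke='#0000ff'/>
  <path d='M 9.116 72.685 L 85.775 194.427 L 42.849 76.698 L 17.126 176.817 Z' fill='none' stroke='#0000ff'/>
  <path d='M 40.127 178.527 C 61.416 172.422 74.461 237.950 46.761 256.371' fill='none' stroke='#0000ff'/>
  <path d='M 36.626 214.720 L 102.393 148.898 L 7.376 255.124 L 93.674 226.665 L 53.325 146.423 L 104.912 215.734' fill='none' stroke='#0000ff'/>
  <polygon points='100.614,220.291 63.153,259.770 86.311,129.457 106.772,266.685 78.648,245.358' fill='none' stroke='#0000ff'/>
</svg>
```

(Gcodetools for Inkscape — laser output)
G21
G90
G0 X63.484 Y21.646
M3 S181
G01 X87.323 Y197.694 F3882
G01 X101.267 Y240.500 F3882
G01 X74.614 Y249.702 F3882
G01 X69.068 Y85.441 F3882
M5
G0 X80.255 Y202.486
M3 S181
G01 X67.115 Y189.153 F3882
G01 X54.248 Y167.827 F3882
G01 X43.220 Y146.195 F3882
G01 X35.594 Y131.944 F3882
G01 X32.938 Y132.760 F3882
M5
G0 X9.116 Y200.148
M3 S181
G01 X85.775 Y78.406 F3882
G01 X42.849 Y196.135 F3882
G01 X17.126 Y96.016 F3882
G01 X9.116 Y200.148 F3882
M5
G0 X40.127 Y94.306
M3 S181
G01 X51.651 Y90.323 F3882
G01 X59.637 Y74.848 F3882
G01 X62.523 Y53.579 F3882
G01 X58.752 Y32.218 F3882
G01 X46.761 Y16.462 F3882
M5
G0 X36.626 Y58.113
M3 S181
G01 X102.393 Y123.935 F3882
G01 X7.376 Y17.709 F3882
G01 X93.674 Y46.168 F3882
G01 X53.325 Y126.410 F3882
G01 X104.912 Y57.099 F3882
M5
G0 X100.614 Y52.542
M3 S181
G01 X63.153 Y13.063 F3882
G01 X86.311 Y143.376 F3882
G01 X106.772 Y6.148 F3882
G01 X78.648 Y27.475 F3882
G01 X100.614 Y52.542 F3882
M5
G0 X0.000 Y0.000

1 u = 1 mm; y_m = 272.833 − y.

[1] `<path>` open polyline, #0000ff→engrave S181 F3882: (63.484,21.646) → (87.323,197.694) → (101.267,240.500) → (74.614,249.702) → (69.068,85.441)

[2] `<path>` cubic bezier, #0000ff→engrave S181 F3882: (80.255,202.486) → (67.115,189.153) → (54.248,167.827) → (43.220,146.195) → (35.594,131.944) → (32.938,132.760)

[3] `<path>` closed polygon, #0000ff→engrave S181 F3882: (9.116,200.148) → (85.775,78.406) → (42.849,196.135) → (17.126,96.016) → (9.116,200.148) (closed)

[4] `<path>` cubic bezier, #0000ff→engrave S181 F3882: (40.127,94.306) → (51.651,90.323) → (59.637,74.848) → (62.523,53.579) → (58.752,32.218) → (46.761,16.462)

[5] `<path>` open polyline, #0000ff→engrave S181 F3882: (36.626,58.113) → (102.393,123.935) → (7.376,17.709) → (93.674,46.168) → (53.325,126.410) → (104.912,57.099)

[6] `<polygon>` closed polygon, #0000ff→engrave S181 F3882: (100.614,52.542) → (63.153,13.063) → (86.311,143.376) → (106.772,6.148) → (78.648,27.475) → (100.614,52.542) (closed)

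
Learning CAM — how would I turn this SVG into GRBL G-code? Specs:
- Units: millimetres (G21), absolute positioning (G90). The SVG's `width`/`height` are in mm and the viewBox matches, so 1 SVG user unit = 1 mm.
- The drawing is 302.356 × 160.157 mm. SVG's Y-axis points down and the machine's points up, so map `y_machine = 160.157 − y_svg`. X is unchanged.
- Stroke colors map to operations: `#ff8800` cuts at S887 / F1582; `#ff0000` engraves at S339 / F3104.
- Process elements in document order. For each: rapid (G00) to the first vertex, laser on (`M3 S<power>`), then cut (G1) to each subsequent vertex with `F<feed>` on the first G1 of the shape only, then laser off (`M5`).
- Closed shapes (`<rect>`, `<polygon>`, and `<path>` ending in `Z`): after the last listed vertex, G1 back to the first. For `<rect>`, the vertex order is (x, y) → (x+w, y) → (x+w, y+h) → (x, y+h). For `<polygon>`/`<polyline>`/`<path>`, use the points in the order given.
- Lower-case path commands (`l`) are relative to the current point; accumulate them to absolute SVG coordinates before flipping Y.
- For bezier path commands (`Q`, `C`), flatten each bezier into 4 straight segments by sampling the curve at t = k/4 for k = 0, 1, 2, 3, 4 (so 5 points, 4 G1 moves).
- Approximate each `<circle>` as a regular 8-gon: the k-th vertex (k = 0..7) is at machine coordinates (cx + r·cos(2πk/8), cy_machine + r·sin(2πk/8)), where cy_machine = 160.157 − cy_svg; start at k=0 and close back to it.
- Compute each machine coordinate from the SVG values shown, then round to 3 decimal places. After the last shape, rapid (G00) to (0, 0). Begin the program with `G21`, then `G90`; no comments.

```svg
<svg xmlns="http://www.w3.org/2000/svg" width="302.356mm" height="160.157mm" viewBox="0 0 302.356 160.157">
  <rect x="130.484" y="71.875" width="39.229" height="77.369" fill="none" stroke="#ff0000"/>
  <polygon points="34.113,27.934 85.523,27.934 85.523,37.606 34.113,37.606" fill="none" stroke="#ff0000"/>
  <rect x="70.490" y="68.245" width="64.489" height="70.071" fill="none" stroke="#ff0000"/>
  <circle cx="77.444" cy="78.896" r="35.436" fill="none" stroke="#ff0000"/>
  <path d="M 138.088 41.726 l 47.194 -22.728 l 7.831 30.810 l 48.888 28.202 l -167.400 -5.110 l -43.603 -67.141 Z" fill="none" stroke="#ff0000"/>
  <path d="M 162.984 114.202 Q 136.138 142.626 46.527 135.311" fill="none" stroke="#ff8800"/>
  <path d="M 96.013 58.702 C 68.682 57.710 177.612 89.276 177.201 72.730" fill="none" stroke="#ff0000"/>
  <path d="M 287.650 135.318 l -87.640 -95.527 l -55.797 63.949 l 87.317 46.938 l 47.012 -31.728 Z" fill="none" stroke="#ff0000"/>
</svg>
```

viewBox `0 0 302.356 160.157` with mm width/height → 1 unit = 1 mm. Flip: y_m = 160.157 − y_svg.

**Shape 1** — `<rect>` rectangle, stroke `#ff0000` → engrave (S339, F3104). Machine vertices: (130.484,88.282) → (169.713,88.282) → (169.713,10.913) → (130.484,10.913) → (130.484,88.282). Closed: final G1 returns to the first vertex.

**Shape 2** — `<polygon>` rectangle, stroke `#ff0000` → engrave (S339, F3104). Machine vertices: (34.113,132.223) → (85.523,132.223) → (85.523,122.551) → (34.113,122.551) → (34.113,132.223). Closed: final G1 returns to the first vertex.

**Shape 3** — `<rect>` rectangle, stroke `#ff0000` → engrave (S339, F3104). Machine vertices: (70.490,91.912) → (134.979,91.912) → (134.979,21.841) → (70.490,21.841) → (70.490,91.912). Closed: final G1 returns to the first vertex.

**Shape 4** — `<circle>` circle, stroke `#ff0000` → engrave (S339, F3104). Machine vertices: (112.880,81.261) → (102.501,106.318) → (77.444,116.697) → (52.387,106.318) → (42.008,81.261) → (52.387,56.204) → (77.444,45.825) → (102.501,56.204) → (112.880,81.261). Closed: final G1 returns to the first vertex.

**Shape 5** — `<path>` closed polygon, stroke `#ff0000` → engrave (S339, F3104). Machine vertices: (138.088,118.431) → (185.282,141.159) → (193.113,110.349) → (242.001,82.147) → (74.601,87.257) → (30.998,154.398) → (138.088,118.431). Closed: final G1 returns to the first vertex.

**Shape 6** — `<path>` quadratic bezier, stroke `#ff8800` → cut (S887, F1582). Control points (SVG): P0=(162.984,114.202), P1=(136.138,142.626), P2=(46.527,135.311); sampled at t=k/4. Machine vertices: (162.984,45.955) → (145.638,33.977) → (120.447,26.466) → (87.410,23.422) → (46.527,24.846). Open path.

**Shape 7** — `<path>` cubic bezier, stroke `#ff0000` → engrave (S339, F3104). Control points (SVG): P0=(96.013,58.702), P1=(68.682,57.710), P2=(177.612,89.276), P3=(177.201,72.730); sampled at t=k/4. Machine vertices: (96.013,101.455) → (97.226,97.355) → (126.512,88.608) → (160.845,82.778) → (177.201,87.427). Open path.

**Shape 8** — `<path>` closed polygon, stroke `#ff0000` → engrave (S339, F3104). Machine vertices: (287.650,24.839) → (200.010,120.366) → (144.213,56.417) → (231.530,9.479) → (278.542,41.207) → (287.650,24.839). Closed: final G1 returns to the first vertex.

G21
G90
G00 X130.484 Y88.282
M3 S339
G1 X169.713 Y88.282 F3104
G1 X169.713 Y10.913
G1 X130.484 Y10.913
G1 X130.484 Y88.282
M5
G00 X34.113 Y132.223
M3 S339
G1 X85.523 Y132.223 F3104
G1 X85.523 Y122.551
G1 X34.113 Y122.551
G1 X34.113 Y132.223
M5
G00 X70.490 Y91.912
M3 S339
G1 X134.979 Y91.912 F3104
G1 X134.979 Y21.841
G1 X70.490 Y21.841
G1 X70.490 Y91.912
M5
G00 X112.880 Y81.261
M3 S339
G1 X102.501 Y106.318 F3104
G1 X77.444 Y116.697
G1 X52.387 Y106.318
G1 X42.008 Y81.261
G1 X52.387 Y56.204
G1 X77.444 Y45.825
G1 X102.501 Y56.204
G1 X112.880 Y81.261
M5
G00 X138.088 Y118.431
M3 S339
G1 X185.282 Y141.159 F3104
G1 X193.113 Y110.349
G1 X242.001 Y82.147
G1 X74.601 Y87.257
G1 X30.998 Y154.398
G1 X138.088 Y118.431
M5
G00 X162.984 Y45.955
M3 S887
G1 X145.638 Y33.977 F1582
G1 X120.447 Y26.466
G1 X87.410 Y23.422
G1 X46.527 Y24.846
M5
G00 X96.013 Y101.455
M3 S339
G1 X97.226 Y97.355 F3104
G1 X126.512 Y88.608
G1 X160.845 Y82.778
G1 X177.201 Y87.427
M5
G00 X287.650 Y24.839
M3 S339
G1 X200.010 Y120.366 F3104
G1 X144.213 Y56.417
G1 X231.530 Y9.479
G1 X278.542 Y41.207
G1 X287.650 Y24.839
M5
G00 X0.000 Y0.000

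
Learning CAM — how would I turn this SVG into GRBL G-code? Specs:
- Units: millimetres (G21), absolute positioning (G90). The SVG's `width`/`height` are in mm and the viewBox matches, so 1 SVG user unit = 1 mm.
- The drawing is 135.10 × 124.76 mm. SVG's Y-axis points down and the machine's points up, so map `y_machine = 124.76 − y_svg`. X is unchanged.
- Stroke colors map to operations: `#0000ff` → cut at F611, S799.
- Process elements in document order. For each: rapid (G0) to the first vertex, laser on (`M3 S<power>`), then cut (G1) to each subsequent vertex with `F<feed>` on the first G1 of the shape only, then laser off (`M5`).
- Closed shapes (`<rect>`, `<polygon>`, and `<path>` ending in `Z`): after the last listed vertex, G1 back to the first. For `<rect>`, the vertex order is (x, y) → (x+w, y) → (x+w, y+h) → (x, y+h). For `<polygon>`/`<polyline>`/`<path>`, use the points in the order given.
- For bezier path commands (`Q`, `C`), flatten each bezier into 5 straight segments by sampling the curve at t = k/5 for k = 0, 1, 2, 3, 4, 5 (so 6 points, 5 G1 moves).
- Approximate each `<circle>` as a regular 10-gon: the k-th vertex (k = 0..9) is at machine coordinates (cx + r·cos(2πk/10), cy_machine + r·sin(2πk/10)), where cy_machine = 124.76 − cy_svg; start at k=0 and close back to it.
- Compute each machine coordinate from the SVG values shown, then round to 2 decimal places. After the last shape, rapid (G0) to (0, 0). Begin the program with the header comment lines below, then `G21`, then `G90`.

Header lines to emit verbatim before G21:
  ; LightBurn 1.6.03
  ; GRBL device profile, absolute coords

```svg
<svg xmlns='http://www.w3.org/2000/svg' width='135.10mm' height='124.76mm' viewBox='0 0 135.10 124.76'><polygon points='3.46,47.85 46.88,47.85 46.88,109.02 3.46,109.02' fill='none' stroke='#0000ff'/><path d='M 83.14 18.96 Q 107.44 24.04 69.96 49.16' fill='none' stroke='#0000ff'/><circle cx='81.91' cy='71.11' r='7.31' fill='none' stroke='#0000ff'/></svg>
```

; LightBurn 1.6.03
; GRBL device profile, absolute coords
G21
G90
G0 X3.46 Y76.91
M3 S799
G1 X46.88 Y76.91 F611
G1 X46.88 Y15.74
G1 X3.46 Y15.74
G1 X3.46 Y76.91
M5
G0 X83.14 Y105.80
M3 S799
G1 X90.39 Y102.97 F611
G1 X92.70 Y98.53
G1 X90.06 Y92.49
G1 X82.48 Y84.85
G1 X69.96 Y75.60
M5
G0 X89.22 Y53.65
M3 S799
G1 X87.82 Y57.95 F611
G1 X84.17 Y60.60
G1 X79.65 Y60.60
G1 X76.00 Y57.95
G1 X74.60 Y53.65
G1 X76.00 Y49.35
G1 X79.65 Y46.70
G1 X84.17 Y46.70
G1 X87.82 Y49.35
G1 X89.22 Y53.65
M5
G0 X0.00 Y0.00

viewBox `0 0 135.10 124.76` with mm width/height → 1 unit = 1 mm. Flip: y_m = 124.76 − y_svg.

**Shape 1** — `<polygon>` rectangle, stroke `#0000ff` → cut (S799, F611). Machine vertices: (3.46,76.91) → (46.88,76.91) → (46.88,15.74) → (3.46,15.74) → (3.46,76.91). Closed: final G1 returns to the first vertex.

**Shape 2** — `<path>` quadratic bezier, stroke `#0000ff` → cut (S799, F611). Control points (SVG): P0=(83.14,18.96), P1=(107.44,24.04), P2=(69.96,49.16); sampled at t=k/5. Machine vertices: (83.14,105.80) → (90.39,102.97) → (92.70,98.53) → (90.06,92.49) → (82.48,84.85) → (69.96,75.60). Open path.

**Shape 3** — `<circle>` circle, stroke `#0000ff` → cut (S799, F611). Machine vertices: (89.22,53.65) → (87.82,57.95) → (84.17,60.60) → (79.65,60.60) → (76.00,57.95) → (74.60,53.65) → (76.00,49.35) → (79.65,46.70) → (84.17,46.70) → (87.82,49.35) → (89.22,53.65). Closed: final G1 returns to the first vertex.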